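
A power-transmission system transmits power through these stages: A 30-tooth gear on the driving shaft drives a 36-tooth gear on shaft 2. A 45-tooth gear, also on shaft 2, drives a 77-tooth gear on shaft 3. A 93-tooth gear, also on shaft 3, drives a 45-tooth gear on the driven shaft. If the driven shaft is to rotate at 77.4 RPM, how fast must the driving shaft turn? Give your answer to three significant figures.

76.9 RPM

Overall ratio R = 1.2 × 1.7111 × 0.48387 = 0.99355.
Required input speed = output speed × R = 77.4 × 0.99355 = 76.901 RPM.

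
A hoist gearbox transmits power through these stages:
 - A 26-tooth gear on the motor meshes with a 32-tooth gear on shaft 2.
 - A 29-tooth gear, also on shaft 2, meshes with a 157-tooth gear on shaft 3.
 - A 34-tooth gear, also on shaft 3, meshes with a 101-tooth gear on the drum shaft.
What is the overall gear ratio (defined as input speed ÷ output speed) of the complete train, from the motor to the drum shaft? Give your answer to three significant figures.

19.8

Each stage contributes driven/driver: gear mesh 32/26 = 1.2308, gear mesh 157/29 = 5.4138, gear mesh 101/34 = 2.9706.
Overall: 1.2308 × 5.4138 × 2.9706 = 19.793.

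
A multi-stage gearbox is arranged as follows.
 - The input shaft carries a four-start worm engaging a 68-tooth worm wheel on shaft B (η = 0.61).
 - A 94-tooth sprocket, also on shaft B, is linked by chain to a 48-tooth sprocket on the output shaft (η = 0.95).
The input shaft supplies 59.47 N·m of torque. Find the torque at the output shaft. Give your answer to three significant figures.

After the worm (68/4): 59.47 × 17 × 0.61 = 616.7 N·m
After the chain (48/94): 616.7 × 0.51064 × 0.95 = 299.17 N·m

299 N·m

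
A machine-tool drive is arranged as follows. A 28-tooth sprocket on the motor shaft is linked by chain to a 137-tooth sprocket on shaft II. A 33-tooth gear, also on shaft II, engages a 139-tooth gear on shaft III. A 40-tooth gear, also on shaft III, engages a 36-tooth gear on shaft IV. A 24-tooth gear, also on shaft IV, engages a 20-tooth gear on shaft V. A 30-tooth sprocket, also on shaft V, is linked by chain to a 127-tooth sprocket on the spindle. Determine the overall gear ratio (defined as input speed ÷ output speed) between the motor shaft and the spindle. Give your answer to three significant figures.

Each stage contributes driven/driver: chain 137/28 = 4.8929, gear mesh 139/33 = 4.2121, gear mesh 36/40 = 0.9, gear mesh 20/24 = 0.83333, chain 127/30 = 4.2333.
Overall: 4.8929 × 4.2121 × 0.9 × 0.83333 × 4.2333 = 65.435.

65.4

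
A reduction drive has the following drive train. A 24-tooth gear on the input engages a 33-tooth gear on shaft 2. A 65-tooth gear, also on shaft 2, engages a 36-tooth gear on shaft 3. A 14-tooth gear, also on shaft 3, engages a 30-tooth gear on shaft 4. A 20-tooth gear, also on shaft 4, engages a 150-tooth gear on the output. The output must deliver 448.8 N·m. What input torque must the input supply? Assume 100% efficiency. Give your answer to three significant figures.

36.7 N·m

Overall ratio R = 1.375 × 0.55385 × 2.1429 × 7.5 = 12.239.
Input torque = output torque / R = 448.8 / 12.239 = 36.67 N·m.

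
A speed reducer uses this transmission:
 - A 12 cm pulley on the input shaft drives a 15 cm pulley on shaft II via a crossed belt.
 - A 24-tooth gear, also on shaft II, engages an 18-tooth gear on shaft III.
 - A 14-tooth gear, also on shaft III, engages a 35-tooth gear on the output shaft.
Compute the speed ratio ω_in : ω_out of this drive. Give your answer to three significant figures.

Each stage contributes driven/driver: belt 15/12 = 1.25, gear mesh 18/24 = 0.75, gear mesh 35/14 = 2.5.
Overall: 1.25 × 0.75 × 2.5 = 2.3438.

2.34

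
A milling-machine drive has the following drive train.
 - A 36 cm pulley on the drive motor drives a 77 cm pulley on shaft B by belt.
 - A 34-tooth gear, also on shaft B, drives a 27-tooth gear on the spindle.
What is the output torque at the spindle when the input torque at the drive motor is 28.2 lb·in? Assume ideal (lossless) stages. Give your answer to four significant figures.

47.90 lb·in

Belt: ratio = 77/36 = 2.1389; torque at shaft B = 28.2 × 2.1389 = 60.317 lb·in.
Gear mesh: ratio = 27/34 = 0.79412; torque at the spindle = 60.317 × 0.79412 = 47.899 lb·in.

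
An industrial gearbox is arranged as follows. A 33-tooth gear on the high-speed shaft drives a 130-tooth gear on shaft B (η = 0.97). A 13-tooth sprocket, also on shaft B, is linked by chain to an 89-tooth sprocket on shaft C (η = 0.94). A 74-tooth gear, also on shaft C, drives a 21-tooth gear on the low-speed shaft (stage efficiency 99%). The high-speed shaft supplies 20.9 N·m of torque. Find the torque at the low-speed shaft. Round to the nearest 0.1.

144.4 N·m

gear mesh 130/33 = 3.9394 → τ = 20.9·3.9394·0.97 = 79.863 N·m
chain 89/13 = 6.8462 → τ = 79.863·6.8462·0.94 = 513.95 N·m
gear mesh 21/74 = 0.28378 → τ = 513.95·0.28378·0.99 = 144.39 N·m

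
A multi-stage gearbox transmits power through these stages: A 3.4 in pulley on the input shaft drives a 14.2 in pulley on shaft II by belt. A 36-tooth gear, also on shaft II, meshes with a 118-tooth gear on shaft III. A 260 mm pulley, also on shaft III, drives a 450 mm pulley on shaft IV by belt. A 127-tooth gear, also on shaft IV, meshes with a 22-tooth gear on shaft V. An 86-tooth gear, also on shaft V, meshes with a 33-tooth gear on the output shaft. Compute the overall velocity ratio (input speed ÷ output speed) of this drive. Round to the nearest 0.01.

Each stage contributes driven/driver: belt 14.2/3.4 = 4.1765, gear mesh 118/36 = 3.2778, belt 450/260 = 1.7308, gear mesh 22/127 = 0.17323, gear mesh 33/86 = 0.38372.
Overall: 4.1765 × 3.2778 × 1.7308 × 0.17323 × 0.38372 = 1.5749.

1.57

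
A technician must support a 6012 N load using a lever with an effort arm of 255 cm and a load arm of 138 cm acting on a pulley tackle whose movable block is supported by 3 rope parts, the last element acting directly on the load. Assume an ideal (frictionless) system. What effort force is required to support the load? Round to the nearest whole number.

1085 N

Lever MA = effort arm / load arm = 255/138 = 1.8478.
Block-and-tackle MA = number of supporting rope parts = 3.
Combined ideal MA = 1.8478 × 3 = 5.5435.
Effort = load / MA = 6012 / 5.5435 = 1084.5 N.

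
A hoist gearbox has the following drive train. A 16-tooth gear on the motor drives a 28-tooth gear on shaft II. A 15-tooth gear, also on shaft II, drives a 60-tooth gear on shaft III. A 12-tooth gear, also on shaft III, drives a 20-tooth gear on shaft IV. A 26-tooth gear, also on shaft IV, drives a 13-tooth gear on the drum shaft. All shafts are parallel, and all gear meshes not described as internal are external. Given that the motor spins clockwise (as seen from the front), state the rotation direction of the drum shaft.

clockwise

the motor → shaft II: external mesh, 1 reversal → CCW.
shaft II → shaft III: external mesh, 1 reversal → CW.
shaft III → shaft IV: external mesh, 1 reversal → CCW.
shaft IV → the drum shaft: external mesh, 1 reversal → CW.
4 reversals in total — an even number — so the drum shaft turns the same way as the motor.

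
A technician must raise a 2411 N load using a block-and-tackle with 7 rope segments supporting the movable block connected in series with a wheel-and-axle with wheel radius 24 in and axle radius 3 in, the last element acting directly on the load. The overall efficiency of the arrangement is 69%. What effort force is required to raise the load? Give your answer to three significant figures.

62.4 N

Block-and-tackle MA = number of supporting rope parts = 7.
Wheel-and-axle MA = R/r = 24/3 = 8.
Combined ideal MA = 7 × 8 = 56.
Actual MA = 56 × 0.69 = 38.64.
Effort = load / actual MA = 2411 / 38.64 = 62.396 N.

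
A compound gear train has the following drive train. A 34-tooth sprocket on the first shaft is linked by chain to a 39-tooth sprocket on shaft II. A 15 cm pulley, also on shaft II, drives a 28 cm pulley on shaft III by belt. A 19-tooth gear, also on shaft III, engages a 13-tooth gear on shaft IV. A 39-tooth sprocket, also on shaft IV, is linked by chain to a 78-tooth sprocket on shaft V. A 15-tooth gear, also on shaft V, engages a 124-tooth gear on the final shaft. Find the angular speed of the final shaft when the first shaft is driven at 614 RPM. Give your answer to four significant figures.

Chain: ratio = 39/34 = 1.1471, so shaft II turns at 614 / 1.1471 = 535.28 RPM.
Belt: ratio = 28/15 = 1.8667, so shaft III turns at 535.28 / 1.8667 = 286.76 RPM.
Gear mesh: ratio = 13/19 = 0.68421, so shaft IV turns at 286.76 / 0.68421 = 419.11 RPM.
Chain: ratio = 78/39 = 2, so shaft V turns at 419.11 / 2 = 209.55 RPM.
Gear mesh: ratio = 124/15 = 8.2667, so the final shaft turns at 209.55 / 8.2667 = 25.349 RPM.

25.35 RPM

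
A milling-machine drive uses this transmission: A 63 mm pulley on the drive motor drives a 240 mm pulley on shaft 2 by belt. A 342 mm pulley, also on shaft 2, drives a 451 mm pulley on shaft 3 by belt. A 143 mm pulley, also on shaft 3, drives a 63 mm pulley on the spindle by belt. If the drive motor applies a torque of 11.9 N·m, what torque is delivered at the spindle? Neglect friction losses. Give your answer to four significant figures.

After the belt (240/63): 11.9 × 3.8095 = 45.333 N·m
After the belt (451/342): 45.333 × 1.3187 = 59.782 N·m
After the belt (63/143): 59.782 × 0.44056 = 26.337 N·m

26.34 N·m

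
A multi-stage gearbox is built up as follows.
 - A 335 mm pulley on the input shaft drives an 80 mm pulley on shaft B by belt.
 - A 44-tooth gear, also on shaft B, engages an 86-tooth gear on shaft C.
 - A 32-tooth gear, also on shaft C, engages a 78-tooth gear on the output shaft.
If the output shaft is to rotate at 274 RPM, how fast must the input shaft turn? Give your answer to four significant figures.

Overall ratio R = 0.23881 × 1.9545 × 2.4375 = 1.1377.
Required input speed = output speed × R = 274 × 1.1377 = 311.74 RPM.

311.7 RPM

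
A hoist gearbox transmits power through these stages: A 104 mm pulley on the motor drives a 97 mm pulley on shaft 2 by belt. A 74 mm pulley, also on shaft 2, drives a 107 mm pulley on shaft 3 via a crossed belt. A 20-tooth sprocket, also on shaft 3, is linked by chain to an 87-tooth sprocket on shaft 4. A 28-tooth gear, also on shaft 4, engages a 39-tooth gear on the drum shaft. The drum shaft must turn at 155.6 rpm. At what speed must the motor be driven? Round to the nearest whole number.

1271 rpm

Overall ratio R = 0.93269 × 1.4459 × 4.35 × 1.3929 = 8.1712.
Required input speed = output speed × R = 155.6 × 8.1712 = 1271.4 rpm.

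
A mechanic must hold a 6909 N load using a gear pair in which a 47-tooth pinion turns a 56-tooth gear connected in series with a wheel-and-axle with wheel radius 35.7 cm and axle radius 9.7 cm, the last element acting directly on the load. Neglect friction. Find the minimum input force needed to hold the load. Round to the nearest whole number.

Gear pair MA = 56/47 = 1.1915.
Wheel-and-axle MA = R/r = 35.7/9.7 = 3.6804.
Combined ideal MA = 1.1915 × 3.6804 = 4.3852.
Effort = load / MA = 6909 / 4.3852 = 1575.5 N.

1576 N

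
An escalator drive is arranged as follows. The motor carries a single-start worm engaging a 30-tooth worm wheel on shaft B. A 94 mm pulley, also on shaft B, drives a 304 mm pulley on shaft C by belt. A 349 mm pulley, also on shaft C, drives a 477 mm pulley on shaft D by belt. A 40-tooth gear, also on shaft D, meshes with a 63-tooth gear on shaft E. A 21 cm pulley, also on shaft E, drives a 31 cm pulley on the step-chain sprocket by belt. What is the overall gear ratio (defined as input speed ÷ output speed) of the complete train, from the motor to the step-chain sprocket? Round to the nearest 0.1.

Each stage contributes driven/driver: worm 30/1 = 30, belt 304/94 = 3.234, belt 477/349 = 1.3668, gear mesh 63/40 = 1.575, belt 31/21 = 1.4762.
Overall: 30 × 3.234 × 1.3668 × 1.575 × 1.4762 = 308.31.

308.3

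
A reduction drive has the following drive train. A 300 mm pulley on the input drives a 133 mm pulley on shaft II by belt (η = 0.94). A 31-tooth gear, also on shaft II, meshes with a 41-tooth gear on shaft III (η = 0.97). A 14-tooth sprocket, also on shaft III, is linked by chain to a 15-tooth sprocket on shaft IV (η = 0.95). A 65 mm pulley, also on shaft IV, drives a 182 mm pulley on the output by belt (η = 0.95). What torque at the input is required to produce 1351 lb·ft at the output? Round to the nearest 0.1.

Overall ratio R = 0.44333 × 1.3226 × 1.0714 × 2.8 = 1.759; overall efficiency η = 0.94 × 0.97 × 0.95 × 0.95 = 0.8229.
Input torque = output torque / (R × η) = 1351 / (1.759 × 0.8229) = 933.33 lb·ft.

933.3 lb·ft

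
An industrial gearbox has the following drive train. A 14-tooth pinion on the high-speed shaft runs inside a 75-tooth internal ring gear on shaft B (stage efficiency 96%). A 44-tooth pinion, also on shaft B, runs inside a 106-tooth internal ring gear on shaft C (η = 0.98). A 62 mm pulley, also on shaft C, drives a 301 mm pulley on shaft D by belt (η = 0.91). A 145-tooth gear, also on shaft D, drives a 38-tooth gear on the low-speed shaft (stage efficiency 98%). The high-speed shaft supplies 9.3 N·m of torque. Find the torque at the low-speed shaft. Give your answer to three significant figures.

internal gear 75/14 = 5.3571 → τ = 9.3·5.3571·0.96 = 47.829 N·m
internal gear 106/44 = 2.4091 → τ = 47.829·2.4091·0.98 = 112.92 N·m
belt 301/62 = 4.8548 → τ = 112.92·4.8548·0.91 = 498.86 N·m
gear mesh 38/145 = 0.26207 → τ = 498.86·0.26207·0.98 = 128.12 N·m

128 N·m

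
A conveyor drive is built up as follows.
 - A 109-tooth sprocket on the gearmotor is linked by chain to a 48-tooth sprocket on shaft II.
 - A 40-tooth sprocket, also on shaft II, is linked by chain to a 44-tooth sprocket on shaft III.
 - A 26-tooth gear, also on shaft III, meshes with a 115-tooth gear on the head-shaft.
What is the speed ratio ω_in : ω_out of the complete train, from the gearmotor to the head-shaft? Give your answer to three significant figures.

2.14

Each stage contributes driven/driver: chain 48/109 = 0.44037, chain 44/40 = 1.1, gear mesh 115/26 = 4.4231.
Overall: 0.44037 × 1.1 × 4.4231 = 2.1426.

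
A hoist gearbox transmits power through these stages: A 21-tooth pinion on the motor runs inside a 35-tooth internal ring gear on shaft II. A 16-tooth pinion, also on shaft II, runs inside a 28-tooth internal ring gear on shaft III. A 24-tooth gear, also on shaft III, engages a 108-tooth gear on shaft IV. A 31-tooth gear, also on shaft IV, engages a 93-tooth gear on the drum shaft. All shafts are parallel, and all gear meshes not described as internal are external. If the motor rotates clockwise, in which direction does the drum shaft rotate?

the motor → shaft II: internal mesh, same direction → CW.
shaft II → shaft III: internal mesh, same direction → CW.
shaft III → shaft IV: external mesh, 1 reversal → CCW.
shaft IV → the drum shaft: external mesh, 1 reversal → CW.
2 reversals in total — an even number — so the drum shaft turns the same way as the motor.

clockwise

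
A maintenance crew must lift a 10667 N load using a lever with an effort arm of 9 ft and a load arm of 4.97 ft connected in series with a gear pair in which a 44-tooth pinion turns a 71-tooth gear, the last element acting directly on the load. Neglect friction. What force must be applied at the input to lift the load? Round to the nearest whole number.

3650 N

Lever MA = effort arm / load arm = 9/4.97 = 1.8109.
Gear pair MA = 71/44 = 1.6136.
Combined ideal MA = 1.8109 × 1.6136 = 2.9221.
Effort = load / MA = 10667 / 2.9221 = 3650.5 N.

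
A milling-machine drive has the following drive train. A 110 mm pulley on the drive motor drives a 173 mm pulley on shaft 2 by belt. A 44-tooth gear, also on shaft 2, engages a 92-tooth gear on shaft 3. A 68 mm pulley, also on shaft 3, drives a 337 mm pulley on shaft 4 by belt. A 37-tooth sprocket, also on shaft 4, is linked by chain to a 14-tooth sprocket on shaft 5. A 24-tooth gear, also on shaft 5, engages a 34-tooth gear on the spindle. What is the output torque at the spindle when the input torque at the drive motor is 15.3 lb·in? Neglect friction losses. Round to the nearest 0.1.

133.7 lb·in

After the belt (173/110): 15.3 × 1.5727 = 24.063 lb·in
After the gear mesh (92/44): 24.063 × 2.0909 = 50.313 lb·in
After the belt (337/68): 50.313 × 4.9559 = 249.35 lb·in
After the chain (14/37): 249.35 × 0.37838 = 94.347 lb·in
After the gear mesh (34/24): 94.347 × 1.4167 = 133.66 lb·in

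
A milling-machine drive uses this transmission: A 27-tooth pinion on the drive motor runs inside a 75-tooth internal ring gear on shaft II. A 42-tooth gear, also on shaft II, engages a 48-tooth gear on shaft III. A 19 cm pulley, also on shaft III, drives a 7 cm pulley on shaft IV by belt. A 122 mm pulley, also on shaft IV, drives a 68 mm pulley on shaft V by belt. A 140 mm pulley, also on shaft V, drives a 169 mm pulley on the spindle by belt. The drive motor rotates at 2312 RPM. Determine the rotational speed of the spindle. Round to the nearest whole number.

the drive motor → shaft II (internal gear, 75/27): 2312 ÷ 2.7778 = 832.32 RPM
shaft II → shaft III (gear mesh, 48/42): 832.32 ÷ 1.1429 = 728.28 RPM
shaft III → shaft IV (belt, 7/19): 728.28 ÷ 0.36842 = 1976.8 RPM
shaft IV → shaft V (belt, 68/122): 1976.8 ÷ 0.55738 = 3546.5 RPM
shaft V → the spindle (belt, 169/140): 3546.5 ÷ 1.2071 = 2938 RPM

2938 RPM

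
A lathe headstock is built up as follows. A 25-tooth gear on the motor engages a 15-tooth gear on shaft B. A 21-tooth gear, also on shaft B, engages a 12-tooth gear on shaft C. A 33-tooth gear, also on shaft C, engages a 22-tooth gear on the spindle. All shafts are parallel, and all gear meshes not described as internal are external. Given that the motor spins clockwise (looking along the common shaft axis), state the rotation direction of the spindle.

counterclockwise

the motor → shaft B: external mesh, 1 reversal → CCW.
shaft B → shaft C: external mesh, 1 reversal → CW.
shaft C → the spindle: external mesh, 1 reversal → CCW.
3 reversals in total — an odd number — so the spindle turns opposite to the motor.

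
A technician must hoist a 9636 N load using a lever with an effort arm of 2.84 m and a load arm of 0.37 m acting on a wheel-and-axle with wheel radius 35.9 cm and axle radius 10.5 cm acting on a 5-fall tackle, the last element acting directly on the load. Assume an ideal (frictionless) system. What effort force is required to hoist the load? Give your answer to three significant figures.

73.4 N

Lever MA = effort arm / load arm = 2.84/0.37 = 7.6757.
Wheel-and-axle MA = R/r = 35.9/10.5 = 3.419.
Block-and-tackle MA = number of supporting rope parts = 5.
Combined ideal MA = 7.6757 × 3.419 × 5 = 131.22.
Effort = load / MA = 9636 / 131.22 = 73.435 N.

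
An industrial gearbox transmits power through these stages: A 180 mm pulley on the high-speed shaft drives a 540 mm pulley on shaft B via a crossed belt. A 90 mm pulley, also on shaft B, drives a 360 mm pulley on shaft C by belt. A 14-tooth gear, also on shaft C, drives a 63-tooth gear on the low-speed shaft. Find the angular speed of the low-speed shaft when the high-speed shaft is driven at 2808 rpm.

the high-speed shaft → shaft B (belt, 540/180): 2808 ÷ 3 = 936 rpm
shaft B → shaft C (belt, 360/90): 936 ÷ 4 = 234 rpm
shaft C → the low-speed shaft (gear mesh, 63/14): 234 ÷ 4.5 = 52 rpm

52 rpm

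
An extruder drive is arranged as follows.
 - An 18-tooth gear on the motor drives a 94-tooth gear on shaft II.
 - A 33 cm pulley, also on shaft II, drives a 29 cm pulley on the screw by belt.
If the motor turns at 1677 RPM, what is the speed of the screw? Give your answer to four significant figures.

365.4 RPM

the motor → shaft II (gear mesh, 94/18): 1677 ÷ 5.2222 = 321.13 RPM
shaft II → the screw (belt, 29/33): 321.13 ÷ 0.87879 = 365.42 RPM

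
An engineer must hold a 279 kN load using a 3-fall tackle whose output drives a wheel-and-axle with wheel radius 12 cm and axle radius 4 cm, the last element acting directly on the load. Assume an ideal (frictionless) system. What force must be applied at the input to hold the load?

31 kN

Block-and-tackle MA = number of supporting rope parts = 3.
Wheel-and-axle MA = R/r = 12/4 = 3.
Combined ideal MA = 3 × 3 = 9.
Effort = load / MA = 279 / 9 = 31 kN.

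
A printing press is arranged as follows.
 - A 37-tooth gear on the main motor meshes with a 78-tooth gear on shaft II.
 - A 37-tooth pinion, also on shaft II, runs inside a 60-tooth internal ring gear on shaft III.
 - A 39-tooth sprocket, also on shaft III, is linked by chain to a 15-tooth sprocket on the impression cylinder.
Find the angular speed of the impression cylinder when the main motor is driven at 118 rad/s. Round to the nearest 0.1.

the main motor → shaft II (gear mesh, 78/37): 118 ÷ 2.1081 = 55.974 rad/s
shaft II → shaft III (internal gear, 60/37): 55.974 ÷ 1.6216 = 34.518 rad/s
shaft III → the impression cylinder (chain, 15/39): 34.518 ÷ 0.38462 = 89.746 rad/s

89.7 rad/s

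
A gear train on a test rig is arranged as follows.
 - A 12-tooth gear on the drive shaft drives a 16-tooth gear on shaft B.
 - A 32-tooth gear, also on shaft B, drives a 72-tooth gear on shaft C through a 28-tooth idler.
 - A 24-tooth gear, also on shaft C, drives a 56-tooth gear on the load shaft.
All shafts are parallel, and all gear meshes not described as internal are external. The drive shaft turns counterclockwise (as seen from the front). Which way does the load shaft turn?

the drive shaft → shaft B: external mesh, 1 reversal → CW.
shaft B → shaft C: driver → idler → driven is 2 external meshes, 2 reversals → CW.
shaft C → the load shaft: external mesh, 1 reversal → CCW.
4 reversals in total — an even number — so the load shaft turns the same way as the drive shaft.

counterclockwise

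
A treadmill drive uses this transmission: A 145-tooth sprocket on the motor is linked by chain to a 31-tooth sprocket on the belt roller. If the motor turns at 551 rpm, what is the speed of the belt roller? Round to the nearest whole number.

2577 rpm

chain 31/145 = 0.21379 → 551/0.21379 = 2577.3 rpm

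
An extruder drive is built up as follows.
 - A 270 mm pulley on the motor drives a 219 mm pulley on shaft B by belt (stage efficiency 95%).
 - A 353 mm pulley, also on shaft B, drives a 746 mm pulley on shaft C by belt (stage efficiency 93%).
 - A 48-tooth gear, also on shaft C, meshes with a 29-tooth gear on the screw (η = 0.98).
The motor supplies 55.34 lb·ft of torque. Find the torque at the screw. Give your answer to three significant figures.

Belt: ratio = 219/270 = 0.81111; torque at shaft B = 55.34 × 0.81111 × 0.95 = 42.643 lb·ft.
Belt: ratio = 746/353 = 2.1133; torque at shaft C = 42.643 × 2.1133 × 0.93 = 83.809 lb·ft.
Gear mesh: ratio = 29/48 = 0.60417; torque at the screw = 83.809 × 0.60417 × 0.98 = 49.622 lb·ft.

49.6 lb·ft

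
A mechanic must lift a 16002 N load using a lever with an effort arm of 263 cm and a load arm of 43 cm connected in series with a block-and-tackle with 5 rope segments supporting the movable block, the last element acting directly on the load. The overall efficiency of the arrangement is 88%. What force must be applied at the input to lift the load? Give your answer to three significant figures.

Lever MA = effort arm / load arm = 263/43 = 6.1163.
Block-and-tackle MA = number of supporting rope parts = 5.
Combined ideal MA = 6.1163 × 5 = 30.581.
Actual MA = 30.581 × 0.88 = 26.912.
Effort = load / actual MA = 16002 / 26.912 = 594.61 N.

595 N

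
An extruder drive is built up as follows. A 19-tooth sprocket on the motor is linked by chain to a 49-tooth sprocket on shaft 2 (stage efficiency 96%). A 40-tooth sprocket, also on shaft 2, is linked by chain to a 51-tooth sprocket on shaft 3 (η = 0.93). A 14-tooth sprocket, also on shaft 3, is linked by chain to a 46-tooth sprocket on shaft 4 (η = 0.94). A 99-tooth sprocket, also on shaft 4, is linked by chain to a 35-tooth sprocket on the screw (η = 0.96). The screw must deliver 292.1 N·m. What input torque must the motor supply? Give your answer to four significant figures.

Overall ratio R = 2.5789 × 1.275 × 3.2857 × 0.35354 = 3.8196; overall efficiency η = 0.96 × 0.93 × 0.94 × 0.96 = 0.8057.
Input torque = output torque / (R × η) = 292.1 / (3.8196 × 0.8057) = 94.921 N·m.

94.92 N·m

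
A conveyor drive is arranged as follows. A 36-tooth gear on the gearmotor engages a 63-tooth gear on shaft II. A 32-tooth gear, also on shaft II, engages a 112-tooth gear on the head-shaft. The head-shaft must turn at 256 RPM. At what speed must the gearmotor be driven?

1568 RPM

Overall ratio R = 1.75 × 3.5 = 6.125.
Required input speed = output speed × R = 256 × 6.125 = 1568 RPM.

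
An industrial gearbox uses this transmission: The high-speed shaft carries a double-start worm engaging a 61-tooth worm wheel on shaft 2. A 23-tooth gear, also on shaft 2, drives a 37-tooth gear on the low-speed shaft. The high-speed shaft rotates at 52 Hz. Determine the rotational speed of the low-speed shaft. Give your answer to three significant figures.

worm 61/2 = 30.5 → 52/30.5 = 1.7049 Hz
gear mesh 37/23 = 1.6087 → 1.7049/1.6087 = 1.0598 Hz

1.06 Hz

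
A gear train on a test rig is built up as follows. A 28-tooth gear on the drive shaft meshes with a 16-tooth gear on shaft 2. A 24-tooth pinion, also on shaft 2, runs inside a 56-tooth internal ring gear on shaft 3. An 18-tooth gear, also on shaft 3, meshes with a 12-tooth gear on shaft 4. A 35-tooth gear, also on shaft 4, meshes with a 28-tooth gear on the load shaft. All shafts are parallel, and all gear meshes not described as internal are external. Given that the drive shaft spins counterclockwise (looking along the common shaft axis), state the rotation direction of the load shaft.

clockwise

the drive shaft → shaft 2: external mesh, 1 reversal → CW.
shaft 2 → shaft 3: internal mesh, same direction → CW.
shaft 3 → shaft 4: external mesh, 1 reversal → CCW.
shaft 4 → the load shaft: external mesh, 1 reversal → CW.
3 reversals in total — an odd number — so the load shaft turns opposite to the drive shaft.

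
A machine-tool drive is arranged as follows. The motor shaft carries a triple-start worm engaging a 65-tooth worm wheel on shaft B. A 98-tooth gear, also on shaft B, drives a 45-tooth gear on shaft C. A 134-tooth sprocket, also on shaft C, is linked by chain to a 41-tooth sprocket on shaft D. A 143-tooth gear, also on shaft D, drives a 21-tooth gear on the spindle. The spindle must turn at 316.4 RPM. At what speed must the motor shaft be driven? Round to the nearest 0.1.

Overall ratio R = 21.667 × 0.45918 × 0.30597 × 0.14685 = 0.44703.
Required input speed = output speed × R = 316.4 × 0.44703 = 141.44 RPM.

141.4 RPM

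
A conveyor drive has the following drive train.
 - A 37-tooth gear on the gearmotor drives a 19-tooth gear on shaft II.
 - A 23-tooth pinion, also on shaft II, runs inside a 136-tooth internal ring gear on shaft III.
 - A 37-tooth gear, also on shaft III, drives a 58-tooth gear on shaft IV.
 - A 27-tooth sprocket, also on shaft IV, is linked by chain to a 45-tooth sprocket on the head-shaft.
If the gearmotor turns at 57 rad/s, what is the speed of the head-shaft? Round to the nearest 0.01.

7.19 rad/s

the gearmotor → shaft II (gear mesh, 19/37): 57 ÷ 0.51351 = 111 rad/s
shaft II → shaft III (internal gear, 136/23): 111 ÷ 5.913 = 18.772 rad/s
shaft III → shaft IV (gear mesh, 58/37): 18.772 ÷ 1.5676 = 11.975 rad/s
shaft IV → the head-shaft (chain, 45/27): 11.975 ÷ 1.6667 = 7.1852 rad/s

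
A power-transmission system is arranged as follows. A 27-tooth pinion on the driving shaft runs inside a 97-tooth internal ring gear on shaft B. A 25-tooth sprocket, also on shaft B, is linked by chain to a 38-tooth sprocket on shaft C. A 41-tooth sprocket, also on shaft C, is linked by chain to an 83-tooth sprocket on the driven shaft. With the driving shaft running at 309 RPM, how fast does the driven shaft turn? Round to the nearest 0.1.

the driving shaft → shaft B (internal gear, 97/27): 309 ÷ 3.5926 = 86.01 RPM
shaft B → shaft C (chain, 38/25): 86.01 ÷ 1.52 = 56.586 RPM
shaft C → the driven shaft (chain, 83/41): 56.586 ÷ 2.0244 = 27.952 RPM

28.0 RPM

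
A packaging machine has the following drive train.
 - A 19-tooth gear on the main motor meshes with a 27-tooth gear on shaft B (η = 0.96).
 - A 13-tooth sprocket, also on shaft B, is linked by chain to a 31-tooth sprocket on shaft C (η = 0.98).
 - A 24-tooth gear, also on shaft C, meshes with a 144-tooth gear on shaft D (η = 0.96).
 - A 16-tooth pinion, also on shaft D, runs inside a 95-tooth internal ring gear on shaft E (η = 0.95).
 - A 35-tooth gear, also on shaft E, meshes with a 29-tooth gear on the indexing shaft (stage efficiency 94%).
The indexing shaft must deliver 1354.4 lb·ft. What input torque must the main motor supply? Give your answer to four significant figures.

Overall ratio R = 1.4211 × 2.3846 × 6 × 5.9375 × 0.82857 = 100.03; overall efficiency η = 0.96 × 0.98 × 0.96 × 0.95 × 0.94 = 0.8065.
Input torque = output torque / (R × η) = 1354.4 / (100.03 × 0.8065) = 16.789 lb·ft.

16.79 lb·ft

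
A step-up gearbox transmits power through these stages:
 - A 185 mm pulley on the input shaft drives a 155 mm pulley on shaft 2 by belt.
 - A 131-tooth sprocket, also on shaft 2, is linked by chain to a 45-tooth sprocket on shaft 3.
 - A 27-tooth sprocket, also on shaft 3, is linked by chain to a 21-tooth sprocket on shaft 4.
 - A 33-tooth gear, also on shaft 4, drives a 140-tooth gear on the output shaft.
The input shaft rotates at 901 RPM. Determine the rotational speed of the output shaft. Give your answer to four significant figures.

Belt: ratio = 155/185 = 0.83784, so shaft 2 turns at 901 / 0.83784 = 1075.4 RPM.
Chain: ratio = 45/131 = 0.34351, so shaft 3 turns at 1075.4 / 0.34351 = 3130.6 RPM.
Chain: ratio = 21/27 = 0.77778, so shaft 4 turns at 3130.6 / 0.77778 = 4025 RPM.
Gear mesh: ratio = 140/33 = 4.2424, so the output shaft turns at 4025 / 4.2424 = 948.75 RPM.

948.8 RPM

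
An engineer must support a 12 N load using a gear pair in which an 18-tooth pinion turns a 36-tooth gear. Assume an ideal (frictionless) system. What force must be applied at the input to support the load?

Gear pair MA = 36/18 = 2.
Effort = load / MA = 12 / 2 = 6 N.

6 N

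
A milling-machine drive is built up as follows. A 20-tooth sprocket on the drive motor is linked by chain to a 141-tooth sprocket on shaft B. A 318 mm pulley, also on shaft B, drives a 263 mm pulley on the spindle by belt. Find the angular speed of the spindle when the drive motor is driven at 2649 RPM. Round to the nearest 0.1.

Chain: ratio = 141/20 = 7.05, so shaft B turns at 2649 / 7.05 = 375.74 RPM.
Belt: ratio = 263/318 = 0.82704, so the spindle turns at 375.74 / 0.82704 = 454.32 RPM.

454.3 RPM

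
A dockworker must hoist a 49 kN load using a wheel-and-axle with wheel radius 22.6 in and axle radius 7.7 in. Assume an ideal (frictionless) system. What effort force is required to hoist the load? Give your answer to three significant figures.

Wheel-and-axle MA = R/r = 22.6/7.7 = 2.9351.
Effort = load / MA = 49 / 2.9351 = 16.695 kN.

16.7 kN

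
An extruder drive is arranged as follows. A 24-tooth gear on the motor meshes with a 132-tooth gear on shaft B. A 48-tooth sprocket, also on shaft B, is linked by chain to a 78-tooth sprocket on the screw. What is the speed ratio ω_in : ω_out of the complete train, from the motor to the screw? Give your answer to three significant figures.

Each stage contributes driven/driver: gear mesh 132/24 = 5.5, chain 78/48 = 1.625.
Overall: 5.5 × 1.625 = 8.9375.

8.94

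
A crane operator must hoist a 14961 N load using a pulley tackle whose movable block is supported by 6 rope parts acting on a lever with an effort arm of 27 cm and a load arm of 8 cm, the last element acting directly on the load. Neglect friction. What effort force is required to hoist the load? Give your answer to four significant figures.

738.8 N

Block-and-tackle MA = number of supporting rope parts = 6.
Lever MA = effort arm / load arm = 27/8 = 3.375.
Combined ideal MA = 6 × 3.375 = 20.25.
Effort = load / MA = 14961 / 20.25 = 738.81 N.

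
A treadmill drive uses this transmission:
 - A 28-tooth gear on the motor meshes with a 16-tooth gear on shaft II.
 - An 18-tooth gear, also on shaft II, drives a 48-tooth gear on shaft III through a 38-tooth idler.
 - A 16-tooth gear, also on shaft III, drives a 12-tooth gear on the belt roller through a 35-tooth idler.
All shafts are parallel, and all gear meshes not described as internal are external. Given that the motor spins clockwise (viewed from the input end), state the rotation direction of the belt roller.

anticlockwise

the motor → shaft II: external mesh, 1 reversal → CCW.
shaft II → shaft III: driver → idler → driven is 2 external meshes, 2 reversals → CCW.
shaft III → the belt roller: driver → idler → driven is 2 external meshes, 2 reversals → CCW.
5 reversals in total — an odd number — so the belt roller turns opposite to the motor.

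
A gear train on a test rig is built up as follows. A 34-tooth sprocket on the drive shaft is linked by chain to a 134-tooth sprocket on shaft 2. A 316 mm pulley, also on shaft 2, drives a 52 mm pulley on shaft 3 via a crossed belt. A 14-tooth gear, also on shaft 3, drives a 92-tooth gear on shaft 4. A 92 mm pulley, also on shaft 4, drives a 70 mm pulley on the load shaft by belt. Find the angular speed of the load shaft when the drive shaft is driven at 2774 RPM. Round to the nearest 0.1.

855.4 RPM

Chain: ratio = 134/34 = 3.9412, so shaft 2 turns at 2774 / 3.9412 = 703.85 RPM.
Belt: ratio = 52/316 = 0.16456, so shaft 3 turns at 703.85 / 0.16456 = 4277.2 RPM.
Gear mesh: ratio = 92/14 = 6.5714, so shaft 4 turns at 4277.2 / 6.5714 = 650.89 RPM.
Belt: ratio = 70/92 = 0.76087, so the load shaft turns at 650.89 / 0.76087 = 855.45 RPM.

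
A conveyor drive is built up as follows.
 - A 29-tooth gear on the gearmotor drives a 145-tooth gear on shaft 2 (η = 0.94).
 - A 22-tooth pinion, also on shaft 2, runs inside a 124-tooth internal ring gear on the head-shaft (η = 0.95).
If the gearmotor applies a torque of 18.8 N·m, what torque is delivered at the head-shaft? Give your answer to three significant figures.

473 N·m

After the gear mesh (145/29): 18.8 × 5 × 0.94 = 88.36 N·m
After the internal gear (124/22): 88.36 × 5.6364 × 0.95 = 473.13 N·m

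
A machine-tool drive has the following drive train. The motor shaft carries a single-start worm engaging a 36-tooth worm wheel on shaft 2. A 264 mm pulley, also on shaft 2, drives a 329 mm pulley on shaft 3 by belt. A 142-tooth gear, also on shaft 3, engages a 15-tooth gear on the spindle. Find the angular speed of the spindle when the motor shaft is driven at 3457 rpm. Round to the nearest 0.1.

Worm: ratio = 36/1 = 36, so shaft 2 turns at 3457 / 36 = 96.028 rpm.
Belt: ratio = 329/264 = 1.2462, so shaft 3 turns at 96.028 / 1.2462 = 77.056 rpm.
Gear mesh: ratio = 15/142 = 0.10563, so the spindle turns at 77.056 / 0.10563 = 729.46 rpm.

729.5 rpm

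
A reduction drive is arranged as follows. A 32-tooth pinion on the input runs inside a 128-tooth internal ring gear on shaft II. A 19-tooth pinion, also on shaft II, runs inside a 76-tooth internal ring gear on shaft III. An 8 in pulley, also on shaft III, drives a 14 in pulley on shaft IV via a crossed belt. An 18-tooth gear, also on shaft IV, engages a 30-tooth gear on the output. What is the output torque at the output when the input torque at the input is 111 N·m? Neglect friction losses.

Internal gear: ratio = 128/32 = 4; torque at shaft II = 111 × 4 = 444 N·m.
Internal gear: ratio = 76/19 = 4; torque at shaft III = 444 × 4 = 1776 N·m.
Belt: ratio = 14/8 = 1.75; torque at shaft IV = 1776 × 1.75 = 3108 N·m.
Gear mesh: ratio = 30/18 = 1.6667; torque at the output = 3108 × 1.6667 = 5180 N·m.

5180 N·m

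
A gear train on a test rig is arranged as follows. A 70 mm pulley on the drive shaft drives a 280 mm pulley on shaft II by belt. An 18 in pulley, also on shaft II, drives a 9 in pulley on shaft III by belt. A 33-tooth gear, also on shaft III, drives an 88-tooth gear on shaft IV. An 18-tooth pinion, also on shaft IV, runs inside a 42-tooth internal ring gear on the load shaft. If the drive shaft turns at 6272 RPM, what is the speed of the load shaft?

504 RPM

Belt: ratio = 280/70 = 4, so shaft II turns at 6272 / 4 = 1568 RPM.
Belt: ratio = 9/18 = 0.5, so shaft III turns at 1568 / 0.5 = 3136 RPM.
Gear mesh: ratio = 88/33 = 2.6667, so shaft IV turns at 3136 / 2.6667 = 1176 RPM.
Internal gear: ratio = 42/18 = 2.3333, so the load shaft turns at 1176 / 2.3333 = 504 RPM.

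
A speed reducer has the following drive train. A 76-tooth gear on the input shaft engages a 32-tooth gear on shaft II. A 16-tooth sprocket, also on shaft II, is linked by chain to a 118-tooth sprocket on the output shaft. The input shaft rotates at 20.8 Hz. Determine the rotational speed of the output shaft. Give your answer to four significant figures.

gear mesh 32/76 = 0.42105 → 20.8/0.42105 = 49.4 Hz
chain 118/16 = 7.375 → 49.4/7.375 = 6.6983 Hz

6.698 Hz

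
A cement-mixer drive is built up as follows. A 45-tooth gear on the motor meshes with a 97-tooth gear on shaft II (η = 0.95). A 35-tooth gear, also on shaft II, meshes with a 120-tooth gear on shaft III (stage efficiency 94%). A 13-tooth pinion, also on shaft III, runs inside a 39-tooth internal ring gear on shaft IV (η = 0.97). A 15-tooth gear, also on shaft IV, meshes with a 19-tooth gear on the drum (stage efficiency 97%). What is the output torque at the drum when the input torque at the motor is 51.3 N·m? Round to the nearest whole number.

1211 N·m

After the gear mesh (97/45): 51.3 × 2.1556 × 0.95 = 105.05 N·m
After the gear mesh (120/35): 105.05 × 3.4286 × 0.94 = 338.56 N·m
After the internal gear (39/13): 338.56 × 3 × 0.97 = 985.22 N·m
After the gear mesh (19/15): 985.22 × 1.2667 × 0.97 = 1210.5 N·m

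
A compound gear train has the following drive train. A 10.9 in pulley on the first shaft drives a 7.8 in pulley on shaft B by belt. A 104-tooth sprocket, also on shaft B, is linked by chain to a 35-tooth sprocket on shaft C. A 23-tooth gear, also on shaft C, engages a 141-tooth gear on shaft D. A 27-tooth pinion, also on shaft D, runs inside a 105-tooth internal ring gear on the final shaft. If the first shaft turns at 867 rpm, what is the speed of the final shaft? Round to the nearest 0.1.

the first shaft → shaft B (belt, 7.8/10.9): 867 ÷ 0.7156 = 1211.6 rpm
shaft B → shaft C (chain, 35/104): 1211.6 ÷ 0.33654 = 3600.1 rpm
shaft C → shaft D (gear mesh, 141/23): 3600.1 ÷ 6.1304 = 587.25 rpm
shaft D → the final shaft (internal gear, 105/27): 587.25 ÷ 3.8889 = 151.01 rpm

151.0 rpm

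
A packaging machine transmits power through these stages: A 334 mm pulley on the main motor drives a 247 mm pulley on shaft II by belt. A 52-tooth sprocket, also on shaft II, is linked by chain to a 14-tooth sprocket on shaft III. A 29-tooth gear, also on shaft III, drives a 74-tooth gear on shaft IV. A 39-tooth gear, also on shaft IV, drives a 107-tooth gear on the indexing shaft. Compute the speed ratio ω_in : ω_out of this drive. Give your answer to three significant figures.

1.39

Each stage contributes driven/driver: belt 247/334 = 0.73952, chain 14/52 = 0.26923, gear mesh 74/29 = 2.5517, gear mesh 107/39 = 2.7436.
Overall: 0.73952 × 0.26923 × 2.5517 × 2.7436 = 1.3939.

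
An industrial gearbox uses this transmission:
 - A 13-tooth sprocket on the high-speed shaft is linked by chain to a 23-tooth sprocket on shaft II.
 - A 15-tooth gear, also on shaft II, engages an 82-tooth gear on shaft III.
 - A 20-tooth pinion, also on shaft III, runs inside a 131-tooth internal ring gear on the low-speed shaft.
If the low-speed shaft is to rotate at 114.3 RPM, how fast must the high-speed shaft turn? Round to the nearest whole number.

Overall ratio R = 1.7692 × 5.4667 × 6.55 = 63.35.
Required input speed = output speed × R = 114.3 × 63.35 = 7240.9 RPM.

7241 RPM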